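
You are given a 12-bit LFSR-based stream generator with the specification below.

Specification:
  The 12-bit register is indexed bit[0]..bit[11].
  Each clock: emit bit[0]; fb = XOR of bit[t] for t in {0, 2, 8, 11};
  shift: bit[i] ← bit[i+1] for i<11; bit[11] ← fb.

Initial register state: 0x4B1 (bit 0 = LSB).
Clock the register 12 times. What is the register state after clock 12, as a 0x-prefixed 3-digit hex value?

0xEA7

reg_0 = 0x4B1
clock 1: out=1, reg = 0xA58
clock 2: out=0, reg = 0xD2C
clock 3: out=0, reg = 0xE96
clock 4: out=0, reg = 0x74B
clock 5: out=1, reg = 0x3A5
clock 6: out=1, reg = 0x9D2
clock 7: out=0, reg = 0x4E9
clock 8: out=1, reg = 0xA74
clock 9: out=0, reg = 0x53A
clock 10: out=0, reg = 0xA9D
clock 11: out=1, reg = 0xD4E
clock 12: out=0, reg = 0xEA7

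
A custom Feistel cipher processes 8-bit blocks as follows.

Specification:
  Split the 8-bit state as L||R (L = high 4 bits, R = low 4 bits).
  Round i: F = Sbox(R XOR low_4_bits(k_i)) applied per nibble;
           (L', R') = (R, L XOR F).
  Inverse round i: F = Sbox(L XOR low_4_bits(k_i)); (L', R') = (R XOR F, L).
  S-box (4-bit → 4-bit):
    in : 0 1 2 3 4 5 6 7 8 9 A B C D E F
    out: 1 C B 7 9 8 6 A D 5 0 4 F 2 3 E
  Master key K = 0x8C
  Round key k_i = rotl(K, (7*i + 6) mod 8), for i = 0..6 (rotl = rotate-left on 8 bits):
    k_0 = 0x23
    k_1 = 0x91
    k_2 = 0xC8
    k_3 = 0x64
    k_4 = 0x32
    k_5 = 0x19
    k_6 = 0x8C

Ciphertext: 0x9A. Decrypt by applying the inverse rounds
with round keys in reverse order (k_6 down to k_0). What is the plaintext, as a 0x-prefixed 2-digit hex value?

s_0 = ciphertext = 0x9A
s_1 = InvRound(s_0, k_6) = 0x29
s_2 = InvRound(s_1, k_5) = 0xD2
s_3 = InvRound(s_2, k_4) = 0xCD
s_4 = InvRound(s_3, k_3) = 0x0C
s_5 = InvRound(s_4, k_2) = 0x10
s_6 = InvRound(s_5, k_1) = 0x11
s_7 = InvRound(s_6, k_0) = 0xA1

0xA1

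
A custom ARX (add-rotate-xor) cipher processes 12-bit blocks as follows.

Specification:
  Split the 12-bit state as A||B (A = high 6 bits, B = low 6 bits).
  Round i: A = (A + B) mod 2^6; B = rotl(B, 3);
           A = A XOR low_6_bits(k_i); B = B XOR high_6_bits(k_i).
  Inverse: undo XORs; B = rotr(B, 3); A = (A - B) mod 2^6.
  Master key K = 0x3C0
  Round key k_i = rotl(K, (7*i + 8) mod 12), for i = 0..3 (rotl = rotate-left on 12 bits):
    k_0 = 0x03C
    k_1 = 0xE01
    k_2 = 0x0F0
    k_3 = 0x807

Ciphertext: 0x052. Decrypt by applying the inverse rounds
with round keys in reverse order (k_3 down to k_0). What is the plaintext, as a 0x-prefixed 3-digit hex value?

s_0 = ciphertext = 0x052
s_1 = InvRound(s_0, k_3) = 0xC16
s_2 = InvRound(s_1, k_2) = 0x5AA
s_3 = InvRound(s_2, k_1) = 0x152
s_4 = InvRound(s_3, k_0) = 0x9D2

0x9D2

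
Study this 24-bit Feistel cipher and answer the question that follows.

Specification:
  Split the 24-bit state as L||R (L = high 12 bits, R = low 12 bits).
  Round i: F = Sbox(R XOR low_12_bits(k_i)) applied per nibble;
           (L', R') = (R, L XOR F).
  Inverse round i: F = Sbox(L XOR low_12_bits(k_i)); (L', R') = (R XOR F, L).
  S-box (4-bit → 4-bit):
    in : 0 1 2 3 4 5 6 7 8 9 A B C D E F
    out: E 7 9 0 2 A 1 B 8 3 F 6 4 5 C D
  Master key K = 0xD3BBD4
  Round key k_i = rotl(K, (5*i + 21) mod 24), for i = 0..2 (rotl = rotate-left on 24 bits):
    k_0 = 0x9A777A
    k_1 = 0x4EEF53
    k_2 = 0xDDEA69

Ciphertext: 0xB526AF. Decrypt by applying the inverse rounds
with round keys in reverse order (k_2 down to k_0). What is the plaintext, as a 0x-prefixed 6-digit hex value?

s_0 = ciphertext = 0xB526AF
s_1 = InvRound(s_0, k_2) = 0x1A9B52
s_2 = InvRound(s_1, k_1) = 0x78D1A9
s_3 = InvRound(s_2, k_0) = 0xF7278D

0xF7278D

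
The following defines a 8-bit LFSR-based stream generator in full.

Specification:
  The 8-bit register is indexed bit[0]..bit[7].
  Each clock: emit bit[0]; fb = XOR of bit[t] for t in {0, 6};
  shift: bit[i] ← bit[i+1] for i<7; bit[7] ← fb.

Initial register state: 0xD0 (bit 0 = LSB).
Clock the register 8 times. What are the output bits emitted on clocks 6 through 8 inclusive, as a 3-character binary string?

011

reg_0 = 0xD0
clock 1: out=0, reg = 0xE8
clock 2: out=0, reg = 0xF4
clock 3: out=0, reg = 0xFA
clock 4: out=0, reg = 0xFD
clock 5: out=1, reg = 0x7E
clock 6: out=0, reg = 0xBF
clock 7: out=1, reg = 0xDF
clock 8: out=1, reg = 0x6F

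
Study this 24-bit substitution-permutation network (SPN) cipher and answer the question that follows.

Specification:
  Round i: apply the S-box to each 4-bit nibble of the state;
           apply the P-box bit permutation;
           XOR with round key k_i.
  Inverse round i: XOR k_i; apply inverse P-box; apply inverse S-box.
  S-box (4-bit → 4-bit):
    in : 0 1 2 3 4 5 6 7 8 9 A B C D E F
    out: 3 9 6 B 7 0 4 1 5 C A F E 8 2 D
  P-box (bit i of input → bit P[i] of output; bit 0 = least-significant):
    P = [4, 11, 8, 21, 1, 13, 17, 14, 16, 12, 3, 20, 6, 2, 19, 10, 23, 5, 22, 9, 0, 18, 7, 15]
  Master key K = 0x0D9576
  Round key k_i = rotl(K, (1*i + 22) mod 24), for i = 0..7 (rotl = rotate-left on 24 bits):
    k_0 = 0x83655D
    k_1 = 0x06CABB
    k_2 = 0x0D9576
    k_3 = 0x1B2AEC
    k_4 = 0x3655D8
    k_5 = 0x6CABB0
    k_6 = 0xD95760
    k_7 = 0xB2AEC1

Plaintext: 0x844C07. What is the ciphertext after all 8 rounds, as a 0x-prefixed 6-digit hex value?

s_0 = plaintext = 0x844C07
s_1 = Round(s_0, k_0) = 0x5B55A2
s_2 = Round(s_1, k_1) = 0xC6A19B
s_3 = Round(s_2, k_2) = 0x7A58E2
s_4 = Round(s_3, k_3) = 0x1A01C5
s_5 = Round(s_4, k_4) = 0x25B7BD
s_6 = Round(s_5, k_5) = 0x43CF76
s_7 = Round(s_6, k_6) = 0x4450CF
s_8 = Round(s_7, k_7) = 0x55DF70

0x55DF70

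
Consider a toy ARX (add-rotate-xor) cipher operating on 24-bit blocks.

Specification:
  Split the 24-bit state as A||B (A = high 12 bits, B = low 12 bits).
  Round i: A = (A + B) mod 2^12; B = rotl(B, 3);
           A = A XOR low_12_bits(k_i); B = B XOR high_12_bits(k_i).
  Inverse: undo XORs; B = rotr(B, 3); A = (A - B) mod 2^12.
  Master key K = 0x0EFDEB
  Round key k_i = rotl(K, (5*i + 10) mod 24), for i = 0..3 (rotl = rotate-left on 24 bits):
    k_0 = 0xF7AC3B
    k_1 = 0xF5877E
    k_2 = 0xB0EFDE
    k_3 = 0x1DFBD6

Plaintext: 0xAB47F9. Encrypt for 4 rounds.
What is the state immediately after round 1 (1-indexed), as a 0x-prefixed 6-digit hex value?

0xE960B1

s_0 = plaintext = 0xAB47F9
s_1 = Round(s_0, k_0) = 0xE960B1
s_2 = Round(s_1, k_1) = 0x839AD0
s_3 = Round(s_2, k_2) = 0xCD7D8B
s_4 = Round(s_3, k_3) = 0x1B4D81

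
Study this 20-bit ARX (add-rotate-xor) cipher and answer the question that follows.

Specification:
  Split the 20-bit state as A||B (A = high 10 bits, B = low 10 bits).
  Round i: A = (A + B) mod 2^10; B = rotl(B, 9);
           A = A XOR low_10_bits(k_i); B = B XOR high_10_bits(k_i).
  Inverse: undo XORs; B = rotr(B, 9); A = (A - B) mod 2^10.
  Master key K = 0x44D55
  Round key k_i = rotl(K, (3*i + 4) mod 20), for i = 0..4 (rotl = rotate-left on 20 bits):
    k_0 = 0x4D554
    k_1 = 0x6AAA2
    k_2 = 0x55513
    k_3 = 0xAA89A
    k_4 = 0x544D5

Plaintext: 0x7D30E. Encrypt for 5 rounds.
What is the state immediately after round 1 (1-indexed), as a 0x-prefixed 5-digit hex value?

0x158B2

s_0 = plaintext = 0x7D30E
s_1 = Round(s_0, k_0) = 0x158B2
s_2 = Round(s_1, k_1) = 0xEA9F3
s_3 = Round(s_2, k_2) = 0x23BAC
s_4 = Round(s_3, k_3) = 0x2837C
s_5 = Round(s_4, k_4) = 0x324EF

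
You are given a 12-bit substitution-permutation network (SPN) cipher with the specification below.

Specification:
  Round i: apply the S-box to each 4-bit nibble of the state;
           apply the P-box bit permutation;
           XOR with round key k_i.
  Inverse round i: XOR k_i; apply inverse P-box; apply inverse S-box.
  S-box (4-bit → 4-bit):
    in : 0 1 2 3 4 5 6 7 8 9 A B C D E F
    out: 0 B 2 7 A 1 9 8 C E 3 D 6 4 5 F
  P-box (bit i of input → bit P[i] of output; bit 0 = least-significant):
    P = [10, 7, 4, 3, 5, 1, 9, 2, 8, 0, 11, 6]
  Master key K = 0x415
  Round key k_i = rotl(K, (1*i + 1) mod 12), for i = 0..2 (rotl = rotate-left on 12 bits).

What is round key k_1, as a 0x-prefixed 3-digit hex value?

K = 0x415
k_0 = rotl(K, (1*0+1) mod 12) = rotl(K, 1) = 0x82A
k_1 = rotl(K, (1*1+1) mod 12) = rotl(K, 2) = 0x055

0x055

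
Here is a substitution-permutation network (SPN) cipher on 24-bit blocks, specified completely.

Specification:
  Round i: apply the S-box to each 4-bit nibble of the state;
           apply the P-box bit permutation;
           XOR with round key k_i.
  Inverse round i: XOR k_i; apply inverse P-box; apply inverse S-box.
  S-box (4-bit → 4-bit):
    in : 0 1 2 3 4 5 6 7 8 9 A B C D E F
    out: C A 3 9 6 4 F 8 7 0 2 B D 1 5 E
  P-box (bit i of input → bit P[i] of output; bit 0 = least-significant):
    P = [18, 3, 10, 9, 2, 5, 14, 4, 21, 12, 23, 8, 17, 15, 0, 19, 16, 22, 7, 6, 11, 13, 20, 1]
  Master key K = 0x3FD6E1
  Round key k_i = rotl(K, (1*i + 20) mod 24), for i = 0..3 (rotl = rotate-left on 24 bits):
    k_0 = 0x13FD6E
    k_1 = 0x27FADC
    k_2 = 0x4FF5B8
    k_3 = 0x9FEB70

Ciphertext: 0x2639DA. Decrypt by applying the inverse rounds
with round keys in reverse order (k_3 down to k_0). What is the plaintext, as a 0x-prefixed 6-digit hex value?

0xC03258

s_0 = ciphertext = 0x2639DA
s_1 = InvRound(s_0, k_3) = 0x0E1841
s_2 = InvRound(s_1, k_2) = 0x2647F4
s_3 = InvRound(s_2, k_1) = 0x2DA1A4
s_4 = InvRound(s_3, k_0) = 0xC03258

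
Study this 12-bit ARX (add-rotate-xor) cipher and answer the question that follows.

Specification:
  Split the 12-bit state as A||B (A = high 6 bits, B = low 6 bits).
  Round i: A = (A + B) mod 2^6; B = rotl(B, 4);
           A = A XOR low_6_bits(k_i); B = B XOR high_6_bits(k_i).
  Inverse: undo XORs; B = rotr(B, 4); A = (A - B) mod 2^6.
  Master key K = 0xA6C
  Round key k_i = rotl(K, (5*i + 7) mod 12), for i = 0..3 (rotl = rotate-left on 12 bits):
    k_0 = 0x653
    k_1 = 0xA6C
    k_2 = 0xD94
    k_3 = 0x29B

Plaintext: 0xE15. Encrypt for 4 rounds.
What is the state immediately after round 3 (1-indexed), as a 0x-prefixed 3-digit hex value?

s_0 = plaintext = 0xE15
s_1 = Round(s_0, k_0) = 0x78C
s_2 = Round(s_1, k_1) = 0x1AA
s_3 = Round(s_2, k_2) = 0x91C
s_4 = Round(s_3, k_3) = 0x6CD

0x91C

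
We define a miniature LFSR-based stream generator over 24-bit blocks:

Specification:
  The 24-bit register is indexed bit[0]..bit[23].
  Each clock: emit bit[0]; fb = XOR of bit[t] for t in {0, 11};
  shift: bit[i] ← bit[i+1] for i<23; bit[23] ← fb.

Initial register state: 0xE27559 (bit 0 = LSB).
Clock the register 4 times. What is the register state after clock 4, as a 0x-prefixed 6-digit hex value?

0x7E2755

reg_0 = 0xE27559
clock 1: out=1, reg = 0xF13AAC
clock 2: out=0, reg = 0xF89D56
clock 3: out=0, reg = 0xFC4EAB
clock 4: out=1, reg = 0x7E2755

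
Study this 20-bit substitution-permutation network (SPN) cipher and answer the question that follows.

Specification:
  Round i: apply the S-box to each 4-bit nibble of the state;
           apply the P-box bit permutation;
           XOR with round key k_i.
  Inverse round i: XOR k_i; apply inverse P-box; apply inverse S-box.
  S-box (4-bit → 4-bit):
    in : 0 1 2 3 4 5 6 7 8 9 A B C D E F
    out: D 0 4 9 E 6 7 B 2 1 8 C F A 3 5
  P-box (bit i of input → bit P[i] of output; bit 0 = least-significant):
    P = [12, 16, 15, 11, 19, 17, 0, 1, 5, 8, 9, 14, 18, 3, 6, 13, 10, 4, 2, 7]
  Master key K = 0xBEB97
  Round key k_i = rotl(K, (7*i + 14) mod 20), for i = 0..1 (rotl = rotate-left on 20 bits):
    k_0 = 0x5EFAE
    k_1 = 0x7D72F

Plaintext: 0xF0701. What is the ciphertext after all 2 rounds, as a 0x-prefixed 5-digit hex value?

s_0 = plaintext = 0xF0701
s_1 = Round(s_0, k_0) = 0x98AC9
s_2 = Round(s_1, k_1) = 0xD8324

0xD8324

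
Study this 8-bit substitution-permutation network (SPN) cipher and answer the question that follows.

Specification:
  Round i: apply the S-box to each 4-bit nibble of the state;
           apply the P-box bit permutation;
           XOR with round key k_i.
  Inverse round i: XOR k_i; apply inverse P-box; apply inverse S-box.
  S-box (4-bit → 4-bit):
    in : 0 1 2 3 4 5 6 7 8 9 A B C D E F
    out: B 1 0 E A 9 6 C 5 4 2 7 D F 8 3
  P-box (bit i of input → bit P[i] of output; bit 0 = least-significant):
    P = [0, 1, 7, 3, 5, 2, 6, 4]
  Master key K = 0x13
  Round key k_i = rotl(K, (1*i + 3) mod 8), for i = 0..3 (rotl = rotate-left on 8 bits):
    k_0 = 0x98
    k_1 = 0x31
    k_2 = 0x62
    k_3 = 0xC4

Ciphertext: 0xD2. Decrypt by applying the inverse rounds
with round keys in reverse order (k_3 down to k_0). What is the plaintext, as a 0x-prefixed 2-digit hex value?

0x8E

s_0 = ciphertext = 0xD2
s_1 = InvRound(s_0, k_3) = 0x4A
s_2 = InvRound(s_1, k_2) = 0x1E
s_3 = InvRound(s_2, k_1) = 0xF0
s_4 = InvRound(s_3, k_0) = 0x8E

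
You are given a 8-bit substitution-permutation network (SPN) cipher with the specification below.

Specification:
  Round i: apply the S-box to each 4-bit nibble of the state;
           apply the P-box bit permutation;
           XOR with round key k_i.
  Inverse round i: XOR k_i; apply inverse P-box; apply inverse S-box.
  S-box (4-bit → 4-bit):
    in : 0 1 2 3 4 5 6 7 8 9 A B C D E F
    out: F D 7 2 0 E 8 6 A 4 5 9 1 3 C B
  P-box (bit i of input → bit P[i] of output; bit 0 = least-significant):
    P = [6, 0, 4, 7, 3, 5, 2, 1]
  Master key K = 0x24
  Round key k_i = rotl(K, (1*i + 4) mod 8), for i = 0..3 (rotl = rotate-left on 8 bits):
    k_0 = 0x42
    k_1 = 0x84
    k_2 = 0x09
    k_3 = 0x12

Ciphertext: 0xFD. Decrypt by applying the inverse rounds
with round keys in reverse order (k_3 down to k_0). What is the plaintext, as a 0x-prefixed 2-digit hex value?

s_0 = ciphertext = 0xFD
s_1 = InvRound(s_0, k_3) = 0x0F
s_2 = InvRound(s_1, k_2) = 0xE4
s_3 = InvRound(s_2, k_1) = 0x3C
s_4 = InvRound(s_3, k_0) = 0x0A

0x0A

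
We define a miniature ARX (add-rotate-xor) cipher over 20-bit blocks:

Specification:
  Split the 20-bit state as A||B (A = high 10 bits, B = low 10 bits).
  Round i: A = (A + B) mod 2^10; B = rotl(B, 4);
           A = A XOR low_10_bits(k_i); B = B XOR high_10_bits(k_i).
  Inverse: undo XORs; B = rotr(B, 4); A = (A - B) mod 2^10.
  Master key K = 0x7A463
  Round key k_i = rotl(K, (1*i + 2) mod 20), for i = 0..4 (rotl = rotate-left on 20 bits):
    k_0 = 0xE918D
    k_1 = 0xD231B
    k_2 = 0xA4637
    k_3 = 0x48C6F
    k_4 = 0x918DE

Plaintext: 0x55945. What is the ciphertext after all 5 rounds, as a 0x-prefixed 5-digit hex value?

0x6A48A

s_0 = plaintext = 0x55945
s_1 = Round(s_0, k_0) = 0xC5BF1
s_2 = Round(s_1, k_1) = 0x07057
s_3 = Round(s_2, k_2) = 0x913E0
s_4 = Round(s_3, k_3) = 0x92F2C
s_5 = Round(s_4, k_4) = 0x6A48A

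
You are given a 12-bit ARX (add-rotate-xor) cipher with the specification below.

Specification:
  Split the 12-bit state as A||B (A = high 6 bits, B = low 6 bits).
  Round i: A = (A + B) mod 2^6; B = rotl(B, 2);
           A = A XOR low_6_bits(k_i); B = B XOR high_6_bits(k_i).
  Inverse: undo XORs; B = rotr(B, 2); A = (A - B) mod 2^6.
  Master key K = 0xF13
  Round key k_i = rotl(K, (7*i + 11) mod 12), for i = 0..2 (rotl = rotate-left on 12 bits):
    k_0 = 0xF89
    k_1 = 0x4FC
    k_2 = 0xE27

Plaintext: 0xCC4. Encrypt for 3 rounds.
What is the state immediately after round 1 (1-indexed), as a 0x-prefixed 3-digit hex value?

0xFAE

s_0 = plaintext = 0xCC4
s_1 = Round(s_0, k_0) = 0xFAE
s_2 = Round(s_1, k_1) = 0x429
s_3 = Round(s_2, k_2) = 0x79E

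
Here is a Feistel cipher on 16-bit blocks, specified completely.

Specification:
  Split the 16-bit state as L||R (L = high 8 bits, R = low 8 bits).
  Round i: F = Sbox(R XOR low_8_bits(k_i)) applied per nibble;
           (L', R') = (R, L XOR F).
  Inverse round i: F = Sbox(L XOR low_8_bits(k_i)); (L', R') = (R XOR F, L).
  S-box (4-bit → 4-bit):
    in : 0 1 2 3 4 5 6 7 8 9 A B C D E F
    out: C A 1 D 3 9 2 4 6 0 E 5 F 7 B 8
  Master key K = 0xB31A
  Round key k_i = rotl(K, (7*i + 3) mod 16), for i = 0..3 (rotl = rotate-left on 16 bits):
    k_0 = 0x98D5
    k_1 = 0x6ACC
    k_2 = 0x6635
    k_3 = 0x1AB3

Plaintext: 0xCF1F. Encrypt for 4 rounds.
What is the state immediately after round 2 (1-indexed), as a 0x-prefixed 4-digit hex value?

s_0 = plaintext = 0xCF1F
s_1 = Round(s_0, k_0) = 0x1F31
s_2 = Round(s_1, k_1) = 0x3198
s_3 = Round(s_2, k_2) = 0x98D6
s_4 = Round(s_3, k_3) = 0xD6B1

0x3198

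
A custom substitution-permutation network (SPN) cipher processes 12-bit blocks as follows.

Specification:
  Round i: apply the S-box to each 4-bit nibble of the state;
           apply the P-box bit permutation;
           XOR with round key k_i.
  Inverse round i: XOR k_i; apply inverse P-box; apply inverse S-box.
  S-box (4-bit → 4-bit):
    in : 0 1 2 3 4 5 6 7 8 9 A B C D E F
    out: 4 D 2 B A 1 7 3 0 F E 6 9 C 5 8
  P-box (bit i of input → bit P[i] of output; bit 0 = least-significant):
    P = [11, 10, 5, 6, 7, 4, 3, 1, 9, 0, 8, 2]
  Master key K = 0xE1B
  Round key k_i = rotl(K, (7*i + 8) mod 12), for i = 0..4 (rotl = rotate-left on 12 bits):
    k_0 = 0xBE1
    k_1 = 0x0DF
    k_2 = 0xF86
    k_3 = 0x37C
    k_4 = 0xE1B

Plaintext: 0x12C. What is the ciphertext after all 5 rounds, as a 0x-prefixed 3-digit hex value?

s_0 = plaintext = 0x12C
s_1 = Round(s_0, k_0) = 0x0B5
s_2 = Round(s_1, k_1) = 0x9C7
s_3 = Round(s_2, k_2) = 0x001
s_4 = Round(s_3, k_3) = 0xA14
s_5 = Round(s_4, k_4) = 0xBD4

0xBD4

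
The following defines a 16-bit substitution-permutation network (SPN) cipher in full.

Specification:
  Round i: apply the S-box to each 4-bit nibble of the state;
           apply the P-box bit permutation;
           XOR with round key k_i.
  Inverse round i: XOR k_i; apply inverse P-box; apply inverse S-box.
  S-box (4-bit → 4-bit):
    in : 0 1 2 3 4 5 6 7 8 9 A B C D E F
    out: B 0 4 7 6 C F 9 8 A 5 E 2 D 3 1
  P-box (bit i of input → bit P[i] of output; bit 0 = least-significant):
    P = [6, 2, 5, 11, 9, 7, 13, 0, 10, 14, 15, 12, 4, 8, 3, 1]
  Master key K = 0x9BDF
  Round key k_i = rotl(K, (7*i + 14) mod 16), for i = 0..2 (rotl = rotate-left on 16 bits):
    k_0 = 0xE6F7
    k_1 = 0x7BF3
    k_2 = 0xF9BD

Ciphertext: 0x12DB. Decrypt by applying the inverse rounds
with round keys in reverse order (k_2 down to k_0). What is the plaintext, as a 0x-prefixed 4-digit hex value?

s_0 = ciphertext = 0x12DB
s_1 = InvRound(s_0, k_2) = 0x94A6
s_2 = InvRound(s_1, k_1) = 0xE3D0
s_3 = InvRound(s_2, k_0) = 0x9F84

0x9F84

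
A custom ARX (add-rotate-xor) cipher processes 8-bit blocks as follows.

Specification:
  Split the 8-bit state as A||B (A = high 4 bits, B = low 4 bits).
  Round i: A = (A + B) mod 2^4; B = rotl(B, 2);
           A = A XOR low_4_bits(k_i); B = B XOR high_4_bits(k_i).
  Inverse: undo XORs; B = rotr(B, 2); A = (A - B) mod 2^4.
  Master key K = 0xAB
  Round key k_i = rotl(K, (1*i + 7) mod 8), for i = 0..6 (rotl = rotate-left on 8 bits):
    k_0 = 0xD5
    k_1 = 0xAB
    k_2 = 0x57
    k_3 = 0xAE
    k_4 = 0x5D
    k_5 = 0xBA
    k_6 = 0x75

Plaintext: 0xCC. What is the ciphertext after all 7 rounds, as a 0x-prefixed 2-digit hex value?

0x77

s_0 = plaintext = 0xCC
s_1 = Round(s_0, k_0) = 0xDE
s_2 = Round(s_1, k_1) = 0x01
s_3 = Round(s_2, k_2) = 0x61
s_4 = Round(s_3, k_3) = 0x9E
s_5 = Round(s_4, k_4) = 0xAE
s_6 = Round(s_5, k_5) = 0x20
s_7 = Round(s_6, k_6) = 0x77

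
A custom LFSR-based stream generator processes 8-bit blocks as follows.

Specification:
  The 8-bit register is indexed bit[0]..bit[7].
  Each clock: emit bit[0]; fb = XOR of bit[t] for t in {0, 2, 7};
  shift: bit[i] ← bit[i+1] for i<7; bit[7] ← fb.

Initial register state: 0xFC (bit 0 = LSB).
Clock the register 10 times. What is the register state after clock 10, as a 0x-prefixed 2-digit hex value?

0xCF

reg_0 = 0xFC
clock 1: out=0, reg = 0x7E
clock 2: out=0, reg = 0xBF
clock 3: out=1, reg = 0xDF
clock 4: out=1, reg = 0xEF
clock 5: out=1, reg = 0xF7
clock 6: out=1, reg = 0xFB
clock 7: out=1, reg = 0x7D
clock 8: out=1, reg = 0x3E
clock 9: out=0, reg = 0x9F
clock 10: out=1, reg = 0xCF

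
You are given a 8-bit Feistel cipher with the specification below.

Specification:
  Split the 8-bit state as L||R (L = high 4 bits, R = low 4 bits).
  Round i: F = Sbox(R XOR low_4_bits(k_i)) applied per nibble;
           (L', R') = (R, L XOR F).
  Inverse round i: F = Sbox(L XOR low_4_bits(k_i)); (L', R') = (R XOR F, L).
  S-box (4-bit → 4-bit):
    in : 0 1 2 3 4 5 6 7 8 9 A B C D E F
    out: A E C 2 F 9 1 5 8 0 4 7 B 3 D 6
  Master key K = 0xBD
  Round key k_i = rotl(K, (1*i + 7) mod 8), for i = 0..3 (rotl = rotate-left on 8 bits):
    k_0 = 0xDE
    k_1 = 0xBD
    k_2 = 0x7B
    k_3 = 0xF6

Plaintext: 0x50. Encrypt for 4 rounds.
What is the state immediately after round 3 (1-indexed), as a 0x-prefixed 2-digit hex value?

0x94

s_0 = plaintext = 0x50
s_1 = Round(s_0, k_0) = 0x08
s_2 = Round(s_1, k_1) = 0x89
s_3 = Round(s_2, k_2) = 0x94
s_4 = Round(s_3, k_3) = 0x45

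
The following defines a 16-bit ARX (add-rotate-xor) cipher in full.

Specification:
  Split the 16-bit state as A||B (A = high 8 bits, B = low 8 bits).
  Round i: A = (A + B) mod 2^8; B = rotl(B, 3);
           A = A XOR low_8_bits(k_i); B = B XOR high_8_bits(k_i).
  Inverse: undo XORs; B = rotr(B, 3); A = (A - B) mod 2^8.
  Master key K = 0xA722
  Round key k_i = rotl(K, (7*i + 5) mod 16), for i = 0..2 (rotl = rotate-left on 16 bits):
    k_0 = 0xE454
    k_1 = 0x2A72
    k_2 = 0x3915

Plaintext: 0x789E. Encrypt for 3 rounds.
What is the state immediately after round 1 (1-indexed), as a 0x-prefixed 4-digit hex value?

0x4210

s_0 = plaintext = 0x789E
s_1 = Round(s_0, k_0) = 0x4210
s_2 = Round(s_1, k_1) = 0x20AA
s_3 = Round(s_2, k_2) = 0xDF6C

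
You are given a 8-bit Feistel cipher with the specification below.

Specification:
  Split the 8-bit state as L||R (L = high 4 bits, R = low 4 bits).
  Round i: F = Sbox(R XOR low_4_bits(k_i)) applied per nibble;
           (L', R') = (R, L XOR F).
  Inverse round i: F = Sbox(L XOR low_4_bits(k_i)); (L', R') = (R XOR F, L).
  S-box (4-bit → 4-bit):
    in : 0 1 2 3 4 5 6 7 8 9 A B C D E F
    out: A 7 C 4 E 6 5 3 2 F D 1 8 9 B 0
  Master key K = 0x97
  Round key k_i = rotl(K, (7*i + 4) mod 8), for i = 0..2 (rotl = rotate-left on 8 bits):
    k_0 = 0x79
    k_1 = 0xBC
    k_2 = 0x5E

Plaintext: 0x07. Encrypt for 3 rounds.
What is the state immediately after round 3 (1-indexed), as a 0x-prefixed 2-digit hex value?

0x46

s_0 = plaintext = 0x07
s_1 = Round(s_0, k_0) = 0x7B
s_2 = Round(s_1, k_1) = 0xB4
s_3 = Round(s_2, k_2) = 0x46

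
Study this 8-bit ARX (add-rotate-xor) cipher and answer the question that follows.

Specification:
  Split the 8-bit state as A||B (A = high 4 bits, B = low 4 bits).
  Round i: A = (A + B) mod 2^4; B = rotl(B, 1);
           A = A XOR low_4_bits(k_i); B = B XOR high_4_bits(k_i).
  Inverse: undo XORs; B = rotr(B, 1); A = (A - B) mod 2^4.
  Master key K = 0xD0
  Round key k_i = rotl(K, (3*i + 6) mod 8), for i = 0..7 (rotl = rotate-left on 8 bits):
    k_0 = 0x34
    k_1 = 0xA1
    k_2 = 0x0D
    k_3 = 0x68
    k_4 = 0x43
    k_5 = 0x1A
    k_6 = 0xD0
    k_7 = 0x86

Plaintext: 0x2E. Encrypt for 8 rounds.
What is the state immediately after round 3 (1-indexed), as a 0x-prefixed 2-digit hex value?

0x7E

s_0 = plaintext = 0x2E
s_1 = Round(s_0, k_0) = 0x4E
s_2 = Round(s_1, k_1) = 0x37
s_3 = Round(s_2, k_2) = 0x7E
s_4 = Round(s_3, k_3) = 0xDB
s_5 = Round(s_4, k_4) = 0xB3
s_6 = Round(s_5, k_5) = 0x47
s_7 = Round(s_6, k_6) = 0xB3
s_8 = Round(s_7, k_7) = 0x8E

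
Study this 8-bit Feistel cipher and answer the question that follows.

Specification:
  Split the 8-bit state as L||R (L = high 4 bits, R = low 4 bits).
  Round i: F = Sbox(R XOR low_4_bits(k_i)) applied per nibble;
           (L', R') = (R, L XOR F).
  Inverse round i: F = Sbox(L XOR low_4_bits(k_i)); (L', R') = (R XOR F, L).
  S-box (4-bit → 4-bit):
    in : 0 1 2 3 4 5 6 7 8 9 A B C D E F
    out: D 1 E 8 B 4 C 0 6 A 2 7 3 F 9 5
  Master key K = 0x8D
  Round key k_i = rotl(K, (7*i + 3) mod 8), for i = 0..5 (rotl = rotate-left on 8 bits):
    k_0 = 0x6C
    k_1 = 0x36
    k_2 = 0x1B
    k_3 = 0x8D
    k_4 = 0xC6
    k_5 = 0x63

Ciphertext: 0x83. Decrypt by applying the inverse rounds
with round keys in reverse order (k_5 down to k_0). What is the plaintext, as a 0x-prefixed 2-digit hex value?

0x8F

s_0 = ciphertext = 0x83
s_1 = InvRound(s_0, k_5) = 0x48
s_2 = InvRound(s_1, k_4) = 0x64
s_3 = InvRound(s_2, k_3) = 0x36
s_4 = InvRound(s_3, k_2) = 0x03
s_5 = InvRound(s_4, k_1) = 0xF0
s_6 = InvRound(s_5, k_0) = 0x8F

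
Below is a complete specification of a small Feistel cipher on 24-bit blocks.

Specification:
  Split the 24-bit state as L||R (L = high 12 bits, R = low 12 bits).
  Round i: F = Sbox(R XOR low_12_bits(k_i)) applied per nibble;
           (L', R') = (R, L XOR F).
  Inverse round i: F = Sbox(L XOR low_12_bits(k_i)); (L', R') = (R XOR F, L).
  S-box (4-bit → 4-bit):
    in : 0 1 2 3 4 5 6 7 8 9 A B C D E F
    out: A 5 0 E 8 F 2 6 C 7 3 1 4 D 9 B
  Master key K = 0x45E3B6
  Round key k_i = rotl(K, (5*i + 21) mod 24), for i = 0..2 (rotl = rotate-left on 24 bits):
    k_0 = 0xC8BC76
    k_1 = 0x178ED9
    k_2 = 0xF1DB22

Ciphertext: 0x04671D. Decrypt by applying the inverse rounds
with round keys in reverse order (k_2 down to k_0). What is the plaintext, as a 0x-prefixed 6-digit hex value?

s_0 = ciphertext = 0x04671D
s_1 = InvRound(s_0, k_2) = 0x635046
s_2 = InvRound(s_1, k_1) = 0xCD2635
s_3 = InvRound(s_2, k_0) = 0xC0DCD2

0xC0DCD2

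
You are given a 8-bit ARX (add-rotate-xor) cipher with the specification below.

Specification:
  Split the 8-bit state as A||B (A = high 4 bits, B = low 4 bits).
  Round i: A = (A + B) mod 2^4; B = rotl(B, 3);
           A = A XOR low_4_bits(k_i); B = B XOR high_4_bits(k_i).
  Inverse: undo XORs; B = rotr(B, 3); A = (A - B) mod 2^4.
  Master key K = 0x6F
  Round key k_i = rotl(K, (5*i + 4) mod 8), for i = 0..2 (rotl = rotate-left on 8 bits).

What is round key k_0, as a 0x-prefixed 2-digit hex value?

K = 0x6F
k_0 = rotl(K, (5*0+4) mod 8) = rotl(K, 4) = 0xF6

0xF6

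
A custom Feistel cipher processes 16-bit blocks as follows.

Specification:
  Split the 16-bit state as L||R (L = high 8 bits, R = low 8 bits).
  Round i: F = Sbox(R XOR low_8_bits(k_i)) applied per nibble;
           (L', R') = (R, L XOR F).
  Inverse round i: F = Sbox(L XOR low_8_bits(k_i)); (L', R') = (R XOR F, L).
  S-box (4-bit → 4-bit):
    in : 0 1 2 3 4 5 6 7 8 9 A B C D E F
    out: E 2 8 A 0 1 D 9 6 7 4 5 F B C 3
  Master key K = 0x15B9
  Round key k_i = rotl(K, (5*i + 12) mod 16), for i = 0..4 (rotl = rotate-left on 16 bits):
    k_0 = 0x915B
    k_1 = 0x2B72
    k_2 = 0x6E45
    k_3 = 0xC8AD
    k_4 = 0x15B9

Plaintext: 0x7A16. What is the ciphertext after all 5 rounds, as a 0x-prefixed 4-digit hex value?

0x99A8

s_0 = plaintext = 0x7A16
s_1 = Round(s_0, k_0) = 0x1671
s_2 = Round(s_1, k_1) = 0x71FC
s_3 = Round(s_2, k_2) = 0xFC26
s_4 = Round(s_3, k_3) = 0x2699
s_5 = Round(s_4, k_4) = 0x99A8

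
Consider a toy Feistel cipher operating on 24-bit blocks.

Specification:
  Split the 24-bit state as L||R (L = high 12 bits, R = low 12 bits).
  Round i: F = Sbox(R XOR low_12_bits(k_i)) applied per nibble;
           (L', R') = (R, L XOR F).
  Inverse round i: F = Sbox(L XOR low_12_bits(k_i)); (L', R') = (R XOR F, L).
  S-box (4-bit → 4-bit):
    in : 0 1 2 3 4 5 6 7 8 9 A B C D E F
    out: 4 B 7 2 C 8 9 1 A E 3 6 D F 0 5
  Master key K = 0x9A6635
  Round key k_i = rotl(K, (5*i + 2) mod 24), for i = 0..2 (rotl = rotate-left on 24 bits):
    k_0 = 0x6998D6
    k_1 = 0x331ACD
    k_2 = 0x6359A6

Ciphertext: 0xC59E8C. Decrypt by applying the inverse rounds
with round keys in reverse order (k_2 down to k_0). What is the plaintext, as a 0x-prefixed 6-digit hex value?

0x8FB1E5

s_0 = ciphertext = 0xC59E8C
s_1 = InvRound(s_0, k_2) = 0x6D9C59
s_2 = InvRound(s_1, k_1) = 0x1E56D9
s_3 = InvRound(s_2, k_0) = 0x8FB1E5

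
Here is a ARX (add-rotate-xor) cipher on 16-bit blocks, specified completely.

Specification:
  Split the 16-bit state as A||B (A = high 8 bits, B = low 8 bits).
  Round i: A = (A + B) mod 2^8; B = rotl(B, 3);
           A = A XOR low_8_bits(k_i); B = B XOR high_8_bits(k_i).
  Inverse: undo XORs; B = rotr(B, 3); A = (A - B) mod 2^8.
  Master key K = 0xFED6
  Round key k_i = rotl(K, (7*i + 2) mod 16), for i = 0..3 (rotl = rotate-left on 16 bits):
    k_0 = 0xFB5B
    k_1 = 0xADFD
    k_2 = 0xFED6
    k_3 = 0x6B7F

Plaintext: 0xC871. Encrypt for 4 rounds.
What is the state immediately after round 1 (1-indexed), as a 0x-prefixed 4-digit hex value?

0x6270

s_0 = plaintext = 0xC871
s_1 = Round(s_0, k_0) = 0x6270
s_2 = Round(s_1, k_1) = 0x2F2E
s_3 = Round(s_2, k_2) = 0x8B8F
s_4 = Round(s_3, k_3) = 0x6517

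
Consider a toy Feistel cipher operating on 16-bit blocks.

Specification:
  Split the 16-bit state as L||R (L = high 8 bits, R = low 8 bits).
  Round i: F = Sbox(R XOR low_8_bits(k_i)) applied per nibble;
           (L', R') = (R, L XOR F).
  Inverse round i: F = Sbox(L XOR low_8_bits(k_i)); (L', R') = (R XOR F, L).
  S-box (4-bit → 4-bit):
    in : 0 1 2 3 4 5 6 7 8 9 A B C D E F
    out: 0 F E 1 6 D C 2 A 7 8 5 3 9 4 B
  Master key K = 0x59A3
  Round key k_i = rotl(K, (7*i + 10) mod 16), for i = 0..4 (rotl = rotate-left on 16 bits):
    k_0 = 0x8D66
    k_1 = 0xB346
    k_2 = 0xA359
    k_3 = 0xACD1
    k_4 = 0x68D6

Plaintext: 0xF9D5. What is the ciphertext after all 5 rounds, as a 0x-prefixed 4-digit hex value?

s_0 = plaintext = 0xF9D5
s_1 = Round(s_0, k_0) = 0xD5A8
s_2 = Round(s_1, k_1) = 0xA891
s_3 = Round(s_2, k_2) = 0x9192
s_4 = Round(s_3, k_3) = 0x92F0
s_5 = Round(s_4, k_4) = 0xF07E

0xF07E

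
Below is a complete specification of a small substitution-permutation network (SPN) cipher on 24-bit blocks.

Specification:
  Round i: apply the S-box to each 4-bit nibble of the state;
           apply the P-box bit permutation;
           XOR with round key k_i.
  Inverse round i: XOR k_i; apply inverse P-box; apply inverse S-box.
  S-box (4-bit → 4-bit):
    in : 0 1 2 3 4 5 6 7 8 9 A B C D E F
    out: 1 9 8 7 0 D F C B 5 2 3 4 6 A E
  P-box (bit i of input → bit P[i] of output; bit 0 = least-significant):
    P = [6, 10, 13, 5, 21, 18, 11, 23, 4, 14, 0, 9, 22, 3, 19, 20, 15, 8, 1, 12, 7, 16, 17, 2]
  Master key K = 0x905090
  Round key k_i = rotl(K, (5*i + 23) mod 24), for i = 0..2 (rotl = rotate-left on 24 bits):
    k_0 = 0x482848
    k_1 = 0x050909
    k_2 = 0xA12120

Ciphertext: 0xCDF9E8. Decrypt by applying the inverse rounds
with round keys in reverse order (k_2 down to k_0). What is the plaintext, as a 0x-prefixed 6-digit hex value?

0x53ACD8

s_0 = ciphertext = 0xCDF9E8
s_1 = InvRound(s_0, k_2) = 0x013A30
s_2 = InvRound(s_1, k_1) = 0x4EA5A7
s_3 = InvRound(s_2, k_0) = 0x53ACD8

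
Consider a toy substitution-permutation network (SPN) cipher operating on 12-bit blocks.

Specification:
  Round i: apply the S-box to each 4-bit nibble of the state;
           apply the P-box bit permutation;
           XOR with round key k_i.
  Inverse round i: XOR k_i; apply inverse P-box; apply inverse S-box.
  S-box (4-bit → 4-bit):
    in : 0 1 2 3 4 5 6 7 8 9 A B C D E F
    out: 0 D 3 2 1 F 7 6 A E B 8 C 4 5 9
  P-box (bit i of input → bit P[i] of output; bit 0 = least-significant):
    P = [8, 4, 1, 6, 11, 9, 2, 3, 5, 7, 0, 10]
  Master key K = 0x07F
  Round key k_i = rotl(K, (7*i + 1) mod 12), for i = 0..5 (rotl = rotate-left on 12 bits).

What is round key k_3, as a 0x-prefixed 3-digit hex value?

0xC1F

K = 0x07F
k_0 = rotl(K, (7*0+1) mod 12) = rotl(K, 1) = 0x0FE
k_1 = rotl(K, (7*1+1) mod 12) = rotl(K, 8) = 0xF07
k_2 = rotl(K, (7*2+1) mod 12) = rotl(K, 3) = 0x3F8
k_3 = rotl(K, (7*3+1) mod 12) = rotl(K, 10) = 0xC1F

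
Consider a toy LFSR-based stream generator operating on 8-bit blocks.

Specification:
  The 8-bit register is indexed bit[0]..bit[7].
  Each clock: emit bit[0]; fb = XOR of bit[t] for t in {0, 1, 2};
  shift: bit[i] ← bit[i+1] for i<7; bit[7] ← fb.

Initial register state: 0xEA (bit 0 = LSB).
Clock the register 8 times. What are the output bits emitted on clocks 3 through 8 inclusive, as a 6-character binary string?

reg_0 = 0xEA
clock 1: out=0, reg = 0xF5
clock 2: out=1, reg = 0x7A
clock 3: out=0, reg = 0xBD
clock 4: out=1, reg = 0x5E
clock 5: out=0, reg = 0x2F
clock 6: out=1, reg = 0x97
clock 7: out=1, reg = 0xCB
clock 8: out=1, reg = 0x65

010111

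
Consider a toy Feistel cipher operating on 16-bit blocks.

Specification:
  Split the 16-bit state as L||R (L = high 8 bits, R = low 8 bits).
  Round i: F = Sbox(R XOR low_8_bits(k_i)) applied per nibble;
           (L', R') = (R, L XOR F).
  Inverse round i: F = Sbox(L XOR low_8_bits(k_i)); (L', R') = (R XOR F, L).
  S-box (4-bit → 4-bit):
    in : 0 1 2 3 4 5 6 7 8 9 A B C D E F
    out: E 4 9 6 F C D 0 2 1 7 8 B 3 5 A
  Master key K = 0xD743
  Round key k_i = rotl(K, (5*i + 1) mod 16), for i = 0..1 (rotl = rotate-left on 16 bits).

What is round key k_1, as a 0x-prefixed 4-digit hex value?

0xD0F5

K = 0xD743
k_0 = rotl(K, (5*0+1) mod 16) = rotl(K, 1) = 0xAE87
k_1 = rotl(K, (5*1+1) mod 16) = rotl(K, 6) = 0xD0F5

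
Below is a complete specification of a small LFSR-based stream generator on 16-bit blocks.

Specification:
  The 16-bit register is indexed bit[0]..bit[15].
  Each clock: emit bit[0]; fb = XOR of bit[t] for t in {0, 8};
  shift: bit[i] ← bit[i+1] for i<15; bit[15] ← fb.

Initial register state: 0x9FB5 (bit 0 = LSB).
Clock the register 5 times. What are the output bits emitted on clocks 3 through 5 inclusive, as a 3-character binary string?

101

reg_0 = 0x9FB5
clock 1: out=1, reg = 0x4FDA
clock 2: out=0, reg = 0xA7ED
clock 3: out=1, reg = 0x53F6
clock 4: out=0, reg = 0xA9FB
clock 5: out=1, reg = 0x54FD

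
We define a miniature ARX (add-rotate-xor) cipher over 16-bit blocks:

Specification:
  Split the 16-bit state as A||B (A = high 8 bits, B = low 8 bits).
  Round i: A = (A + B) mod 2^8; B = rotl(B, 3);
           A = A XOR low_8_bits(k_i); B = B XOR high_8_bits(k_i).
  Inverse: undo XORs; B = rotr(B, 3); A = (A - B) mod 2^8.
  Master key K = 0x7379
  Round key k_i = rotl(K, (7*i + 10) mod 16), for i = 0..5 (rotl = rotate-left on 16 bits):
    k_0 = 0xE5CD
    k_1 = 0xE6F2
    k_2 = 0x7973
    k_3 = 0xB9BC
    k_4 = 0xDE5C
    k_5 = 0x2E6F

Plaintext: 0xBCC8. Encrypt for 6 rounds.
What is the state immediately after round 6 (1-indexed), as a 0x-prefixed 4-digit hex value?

0x71FB

s_0 = plaintext = 0xBCC8
s_1 = Round(s_0, k_0) = 0x49A3
s_2 = Round(s_1, k_1) = 0x1EFB
s_3 = Round(s_2, k_2) = 0x6AA6
s_4 = Round(s_3, k_3) = 0xAC8C
s_5 = Round(s_4, k_4) = 0x64BA
s_6 = Round(s_5, k_5) = 0x71FB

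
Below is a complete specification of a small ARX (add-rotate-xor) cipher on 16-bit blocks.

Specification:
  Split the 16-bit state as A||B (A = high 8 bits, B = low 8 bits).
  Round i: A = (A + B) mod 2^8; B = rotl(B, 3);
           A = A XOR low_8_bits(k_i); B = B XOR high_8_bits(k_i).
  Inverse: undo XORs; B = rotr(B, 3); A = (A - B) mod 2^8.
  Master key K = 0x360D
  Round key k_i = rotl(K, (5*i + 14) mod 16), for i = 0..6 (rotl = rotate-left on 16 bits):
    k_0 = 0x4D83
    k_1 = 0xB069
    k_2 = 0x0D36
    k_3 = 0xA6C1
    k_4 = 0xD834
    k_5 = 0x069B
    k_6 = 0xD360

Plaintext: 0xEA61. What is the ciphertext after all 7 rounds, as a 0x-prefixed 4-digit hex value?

s_0 = plaintext = 0xEA61
s_1 = Round(s_0, k_0) = 0xC846
s_2 = Round(s_1, k_1) = 0x6782
s_3 = Round(s_2, k_2) = 0xDF19
s_4 = Round(s_3, k_3) = 0x396E
s_5 = Round(s_4, k_4) = 0x93AB
s_6 = Round(s_5, k_5) = 0xA55B
s_7 = Round(s_6, k_6) = 0x6009

0x6009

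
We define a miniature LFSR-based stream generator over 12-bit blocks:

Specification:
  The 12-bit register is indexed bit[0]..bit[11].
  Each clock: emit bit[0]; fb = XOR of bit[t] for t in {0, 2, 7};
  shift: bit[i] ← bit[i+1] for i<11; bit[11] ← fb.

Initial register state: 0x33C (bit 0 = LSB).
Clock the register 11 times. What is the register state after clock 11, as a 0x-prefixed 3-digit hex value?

reg_0 = 0x33C
clock 1: out=0, reg = 0x99E
clock 2: out=0, reg = 0x4CF
clock 3: out=1, reg = 0xA67
clock 4: out=1, reg = 0x533
clock 5: out=1, reg = 0xA99
clock 6: out=1, reg = 0x54C
clock 7: out=0, reg = 0xAA6
clock 8: out=0, reg = 0x553
clock 9: out=1, reg = 0xAA9
clock 10: out=1, reg = 0x554
clock 11: out=0, reg = 0xAAA

0xAAA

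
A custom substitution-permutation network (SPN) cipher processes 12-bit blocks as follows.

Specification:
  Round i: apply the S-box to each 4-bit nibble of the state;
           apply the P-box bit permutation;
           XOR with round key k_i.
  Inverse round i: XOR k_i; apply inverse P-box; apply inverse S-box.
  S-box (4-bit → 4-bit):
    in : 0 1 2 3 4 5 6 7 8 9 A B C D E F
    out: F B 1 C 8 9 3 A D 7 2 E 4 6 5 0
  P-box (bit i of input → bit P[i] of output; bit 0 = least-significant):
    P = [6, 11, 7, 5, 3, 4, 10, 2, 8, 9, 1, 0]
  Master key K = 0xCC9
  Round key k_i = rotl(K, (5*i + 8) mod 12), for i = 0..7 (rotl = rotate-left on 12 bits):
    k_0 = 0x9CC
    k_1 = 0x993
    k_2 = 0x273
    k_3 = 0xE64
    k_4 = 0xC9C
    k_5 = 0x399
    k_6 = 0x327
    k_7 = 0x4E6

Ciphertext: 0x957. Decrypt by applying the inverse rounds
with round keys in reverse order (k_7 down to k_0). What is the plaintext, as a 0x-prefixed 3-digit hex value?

0xB59

s_0 = ciphertext = 0x957
s_1 = InvRound(s_0, k_7) = 0x5DB
s_2 = InvRound(s_1, k_6) = 0xA08
s_3 = InvRound(s_2, k_5) = 0x5AD
s_4 = InvRound(s_3, k_4) = 0x5A7
s_5 = InvRound(s_4, k_3) = 0x0F9
s_6 = InvRound(s_5, k_2) = 0xD2C
s_7 = InvRound(s_6, k_1) = 0x303
s_8 = InvRound(s_7, k_0) = 0xB59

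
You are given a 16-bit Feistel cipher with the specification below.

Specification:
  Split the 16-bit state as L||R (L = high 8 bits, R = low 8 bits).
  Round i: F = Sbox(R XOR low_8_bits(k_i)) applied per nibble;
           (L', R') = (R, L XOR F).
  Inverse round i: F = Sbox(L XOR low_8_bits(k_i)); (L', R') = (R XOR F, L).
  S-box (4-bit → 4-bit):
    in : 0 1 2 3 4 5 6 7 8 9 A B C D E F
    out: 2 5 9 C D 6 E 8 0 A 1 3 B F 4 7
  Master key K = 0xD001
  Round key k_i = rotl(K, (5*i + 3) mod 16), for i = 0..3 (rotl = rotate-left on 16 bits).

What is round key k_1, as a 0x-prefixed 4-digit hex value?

0x01D0

K = 0xD001
k_0 = rotl(K, (5*0+3) mod 16) = rotl(K, 3) = 0x800E
k_1 = rotl(K, (5*1+3) mod 16) = rotl(K, 8) = 0x01D0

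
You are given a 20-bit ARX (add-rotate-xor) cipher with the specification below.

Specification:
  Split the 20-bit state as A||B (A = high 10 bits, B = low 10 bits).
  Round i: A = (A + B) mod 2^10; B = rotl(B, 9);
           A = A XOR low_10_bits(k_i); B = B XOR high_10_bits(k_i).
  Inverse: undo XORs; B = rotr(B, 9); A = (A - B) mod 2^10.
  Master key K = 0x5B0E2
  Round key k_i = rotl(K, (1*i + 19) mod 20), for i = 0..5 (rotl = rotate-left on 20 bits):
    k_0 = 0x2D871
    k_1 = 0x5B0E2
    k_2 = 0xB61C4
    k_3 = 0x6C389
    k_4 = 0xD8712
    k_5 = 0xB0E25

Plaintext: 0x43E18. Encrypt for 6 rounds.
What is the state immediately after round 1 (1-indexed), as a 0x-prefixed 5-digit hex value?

s_0 = plaintext = 0x43E18
s_1 = Round(s_0, k_0) = 0xD59BA
s_2 = Round(s_1, k_1) = 0x7C9B1
s_3 = Round(s_2, k_2) = 0x99C00
s_4 = Round(s_3, k_3) = 0x7B9B0
s_5 = Round(s_4, k_4) = 0x233B9
s_6 = Round(s_5, k_5) = 0x9811F

0xD59BA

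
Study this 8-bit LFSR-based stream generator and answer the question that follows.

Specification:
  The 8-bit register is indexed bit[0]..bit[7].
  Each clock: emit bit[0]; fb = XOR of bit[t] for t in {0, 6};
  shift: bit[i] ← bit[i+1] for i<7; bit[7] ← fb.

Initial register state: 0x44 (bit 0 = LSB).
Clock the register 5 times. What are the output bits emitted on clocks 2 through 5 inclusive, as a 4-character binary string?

0100

reg_0 = 0x44
clock 1: out=0, reg = 0xA2
clock 2: out=0, reg = 0x51
clock 3: out=1, reg = 0x28
clock 4: out=0, reg = 0x14
clock 5: out=0, reg = 0x0A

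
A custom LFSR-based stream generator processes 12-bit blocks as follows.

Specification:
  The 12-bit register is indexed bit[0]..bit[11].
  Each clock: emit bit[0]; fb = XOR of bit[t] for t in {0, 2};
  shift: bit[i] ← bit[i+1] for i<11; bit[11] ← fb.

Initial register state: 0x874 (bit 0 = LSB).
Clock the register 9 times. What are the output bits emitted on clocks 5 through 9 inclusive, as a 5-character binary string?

11100

reg_0 = 0x874
clock 1: out=0, reg = 0xC3A
clock 2: out=0, reg = 0x61D
clock 3: out=1, reg = 0x30E
clock 4: out=0, reg = 0x987
clock 5: out=1, reg = 0x4C3
clock 6: out=1, reg = 0xA61
clock 7: out=1, reg = 0xD30
clock 8: out=0, reg = 0x698
clock 9: out=0, reg = 0x34C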